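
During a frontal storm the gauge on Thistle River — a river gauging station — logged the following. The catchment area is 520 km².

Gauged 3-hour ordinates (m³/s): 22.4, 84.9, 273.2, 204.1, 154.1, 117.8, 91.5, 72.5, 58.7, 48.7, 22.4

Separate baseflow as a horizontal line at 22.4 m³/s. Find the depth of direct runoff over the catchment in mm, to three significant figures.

d ≈ 18.8 mm

Direct runoff: 0.0, 62.5, 250.8, 181.7, 131.7, 95.4, 69.1, 50.1, 36.3, 26.3, 0.0 m³/s; ΣQ_DR = 903.9 m³/s.
V = ΣQ_DR · Δt = 903.9 × 10800 s = 9.762 × 10^6 m³.
Over A = 520 km², depth = V / A = 18.8 mm.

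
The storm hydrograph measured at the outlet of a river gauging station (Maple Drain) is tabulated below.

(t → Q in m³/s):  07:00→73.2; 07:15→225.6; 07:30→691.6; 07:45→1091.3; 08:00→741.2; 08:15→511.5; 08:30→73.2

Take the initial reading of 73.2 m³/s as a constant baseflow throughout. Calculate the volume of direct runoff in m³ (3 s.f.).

Direct-runoff ordinates (Q − Q_b): 0.0, 152.4, 618.4, 1018.1, 668.0, 438.3, 0.0 m³/s.
ΣQ_DR = 2895 m³/s.
With Δt = 0.25 h = 900 s, V = ΣQ_DR · Δt = 2895 × 900 = 2.61 × 10^6 m³.

V ≈ 2.61 × 10^6 m³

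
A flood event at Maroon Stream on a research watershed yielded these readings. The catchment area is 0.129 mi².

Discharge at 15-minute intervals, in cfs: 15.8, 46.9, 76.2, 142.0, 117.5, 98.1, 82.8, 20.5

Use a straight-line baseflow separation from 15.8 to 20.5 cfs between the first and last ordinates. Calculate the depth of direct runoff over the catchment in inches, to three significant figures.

d ≈ 1.37 in

Direct runoff: 0.00, 30.43, 59.06, 124.19, 99.01, 78.94, 62.97, 0.00 cfs; ΣQ_DR = 454.6 cfs.
V = ΣQ_DR · Δt = 454.6 × 900 s = 4.091 × 10^5 ft³.
Over A = 0.129 mi², depth = V / A = 1.37 in.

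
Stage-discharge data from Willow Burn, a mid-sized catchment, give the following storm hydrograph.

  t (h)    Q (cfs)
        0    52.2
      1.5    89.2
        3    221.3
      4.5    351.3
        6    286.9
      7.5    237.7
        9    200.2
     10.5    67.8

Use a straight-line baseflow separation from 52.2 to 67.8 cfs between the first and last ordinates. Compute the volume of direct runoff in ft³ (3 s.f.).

Direct-runoff ordinates (Q − Q_b): 0.00, 34.77, 164.64, 292.41, 225.79, 174.36, 134.63, 0.00 cfs.
ΣQ_DR = 1027 cfs.
With Δt = 1.5 h = 5400 s, V = ΣQ_DR · Δt = 1027 × 5400 = 5.54 × 10^6 ft³.

V ≈ 5.54 × 10^6 ft³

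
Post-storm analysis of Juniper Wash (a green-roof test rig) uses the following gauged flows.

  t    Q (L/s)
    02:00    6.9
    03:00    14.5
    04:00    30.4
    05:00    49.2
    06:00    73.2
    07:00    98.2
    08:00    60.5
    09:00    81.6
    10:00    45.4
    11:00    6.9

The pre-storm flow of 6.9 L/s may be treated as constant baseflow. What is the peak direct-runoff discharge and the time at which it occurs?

Q_p = 91.3 L/s at t = 07:00

Subtracting baseflow gives direct-runoff ordinates: 0.0, 7.6, 23.5, 42.3, 66.3, 91.3, 53.6, 74.7, 38.5, 0.0 L/s.
The maximum is 91.3 L/s, occurring at the reading for t = 07:00.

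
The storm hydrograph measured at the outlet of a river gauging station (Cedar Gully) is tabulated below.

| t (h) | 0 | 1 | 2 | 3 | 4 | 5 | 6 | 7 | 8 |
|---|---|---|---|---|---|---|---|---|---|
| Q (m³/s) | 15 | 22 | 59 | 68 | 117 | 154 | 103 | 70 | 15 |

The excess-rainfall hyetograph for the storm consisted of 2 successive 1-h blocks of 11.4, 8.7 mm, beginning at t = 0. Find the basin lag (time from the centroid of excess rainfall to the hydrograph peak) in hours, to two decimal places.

Centroid of excess rainfall: t_c = Σ P_i·t̄_i / ΣP_i = 0.9328 h (block centres at 0.5, 1.5 h).
Hydrograph peak occurs at t = 5 h, so basin lag t_L = 5 − 0.9328 = 4.07 h.

t_L ≈ 4.07 h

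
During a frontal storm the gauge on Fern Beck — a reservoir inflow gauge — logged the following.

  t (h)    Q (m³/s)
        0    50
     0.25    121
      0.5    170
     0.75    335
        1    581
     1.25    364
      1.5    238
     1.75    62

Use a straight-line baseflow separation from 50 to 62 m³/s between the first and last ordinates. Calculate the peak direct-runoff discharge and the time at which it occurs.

Q_p = 524.14 m³/s at t = 1 h

Subtracting baseflow gives direct-runoff ordinates: 0.00, 69.29, 116.57, 279.86, 524.14, 305.43, 177.71, 0.00 m³/s.
The maximum is 524.14 m³/s, occurring at the reading for t = 1 h.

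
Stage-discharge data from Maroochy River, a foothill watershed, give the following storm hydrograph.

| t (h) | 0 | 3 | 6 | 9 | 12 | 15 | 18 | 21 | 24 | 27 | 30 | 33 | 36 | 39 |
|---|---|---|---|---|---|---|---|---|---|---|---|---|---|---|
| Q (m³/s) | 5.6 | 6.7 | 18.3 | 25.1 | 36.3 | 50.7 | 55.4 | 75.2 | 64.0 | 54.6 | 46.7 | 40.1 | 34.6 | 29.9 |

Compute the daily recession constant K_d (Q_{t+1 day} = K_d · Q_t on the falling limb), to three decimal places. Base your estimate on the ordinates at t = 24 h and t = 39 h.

K_d ≈ 0.296

Between t = 24 h and t = 39 h the flow falls from 64.0 to 29.9 m³/s over 5×3 h = 15 h.
Per-interval ratio K = (29.9/64.0)^(1/5) = 0.8588; K_d = K^(24/3) = 0.296.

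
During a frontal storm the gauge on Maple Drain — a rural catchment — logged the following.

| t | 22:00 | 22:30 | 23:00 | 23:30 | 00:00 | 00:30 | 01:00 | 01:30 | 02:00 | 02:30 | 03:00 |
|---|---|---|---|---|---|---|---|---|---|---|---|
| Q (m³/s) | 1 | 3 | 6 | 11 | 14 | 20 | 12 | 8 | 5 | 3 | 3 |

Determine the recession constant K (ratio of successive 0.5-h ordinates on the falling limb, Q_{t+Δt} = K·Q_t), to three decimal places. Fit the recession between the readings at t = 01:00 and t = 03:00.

Using the recession-limb readings at t = 01:00 and t = 03:00: Q falls from 12 to 3 m³/s over 4 intervals.
K = (Q₂/Q₁)^(1/4) = (3/12)^(1/4) = 0.707.

K ≈ 0.707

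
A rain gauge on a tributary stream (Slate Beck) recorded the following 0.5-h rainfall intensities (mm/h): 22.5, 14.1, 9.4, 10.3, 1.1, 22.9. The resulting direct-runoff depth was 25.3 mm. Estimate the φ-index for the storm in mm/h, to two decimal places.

Only the 5 blocks with intensity above φ contribute runoff: 22.5, 14.1, 9.4, 10.3, 22.9 mm/h.
Σ(I−φ)·Δt = d  ⇒  (22.5+14.1+9.4+10.3+22.9 − 5φ)·0.5 = 25.3
φ = (79.20 − 25.3/0.5) / 5 = 5.72 mm/h.

φ ≈ 5.72 mm/h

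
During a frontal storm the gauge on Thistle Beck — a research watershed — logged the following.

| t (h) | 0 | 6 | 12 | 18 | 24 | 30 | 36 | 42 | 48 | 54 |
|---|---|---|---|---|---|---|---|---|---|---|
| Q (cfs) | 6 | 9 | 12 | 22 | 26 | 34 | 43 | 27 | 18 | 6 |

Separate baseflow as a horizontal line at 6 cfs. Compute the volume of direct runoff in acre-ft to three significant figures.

V ≈ 70.9 acre-ft

Direct-runoff ordinates (Q − Q_b): 0.0, 3.0, 6.0, 16.0, 20.0, 28.0, 37.0, 21.0, 12.0, 0.0 cfs.
ΣQ_DR = 143.0 cfs.
With Δt = 6 h = 21600 s, V = ΣQ_DR · Δt = 143.0 × 21600 = 3.09 × 10^6 ft³ = 70.9 acre-ft.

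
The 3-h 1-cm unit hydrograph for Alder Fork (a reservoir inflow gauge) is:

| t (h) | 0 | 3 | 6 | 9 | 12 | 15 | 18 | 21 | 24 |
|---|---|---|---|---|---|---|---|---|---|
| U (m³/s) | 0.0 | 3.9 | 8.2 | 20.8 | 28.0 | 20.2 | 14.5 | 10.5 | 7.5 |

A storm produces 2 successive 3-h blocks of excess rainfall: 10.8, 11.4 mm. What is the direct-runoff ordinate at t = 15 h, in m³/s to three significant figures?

By discrete convolution, Q_j = Σ (P_i / 10 mm) · U_{j−i}.
At t = 15 h (j=5): Q = (10.8/10)·20.2 + (11.4/10)·28.0 = 53.7 m³/s.

Q ≈ 53.7 m³/s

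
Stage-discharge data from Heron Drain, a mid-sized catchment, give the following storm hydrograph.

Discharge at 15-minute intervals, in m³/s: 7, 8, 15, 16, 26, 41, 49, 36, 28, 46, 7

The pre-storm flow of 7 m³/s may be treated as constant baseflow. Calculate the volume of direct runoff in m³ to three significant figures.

Direct-runoff ordinates (Q − Q_b): 0.0, 1.0, 8.0, 9.0, 19.0, 34.0, 42.0, 29.0, 21.0, 39.0, 0.0 m³/s.
ΣQ_DR = 202.0 m³/s.
With Δt = 0.25 h = 900 s, V = ΣQ_DR · Δt = 202.0 × 900 = 1.82 × 10^5 m³.

V ≈ 1.82 × 10^5 m³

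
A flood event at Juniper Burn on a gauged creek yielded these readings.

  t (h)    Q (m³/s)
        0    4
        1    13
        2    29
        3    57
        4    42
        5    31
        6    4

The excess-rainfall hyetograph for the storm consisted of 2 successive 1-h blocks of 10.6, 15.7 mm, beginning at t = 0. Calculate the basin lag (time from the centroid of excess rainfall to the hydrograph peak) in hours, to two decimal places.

Centroid of excess rainfall: t_c = Σ P_i·t̄_i / ΣP_i = 1.0970 h (block centres at 0.5, 1.5 h).
Hydrograph peak occurs at t = 3 h, so basin lag t_L = 3 − 1.0970 = 1.90 h.

t_L ≈ 1.90 h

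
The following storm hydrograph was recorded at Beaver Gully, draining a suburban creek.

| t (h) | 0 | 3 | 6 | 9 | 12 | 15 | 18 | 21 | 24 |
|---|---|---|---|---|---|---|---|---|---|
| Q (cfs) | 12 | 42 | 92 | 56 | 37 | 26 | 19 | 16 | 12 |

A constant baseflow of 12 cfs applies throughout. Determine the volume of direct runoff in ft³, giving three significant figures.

V ≈ 2.20 × 10^6 ft³

Direct-runoff ordinates (Q − Q_b): 0.0, 30.0, 80.0, 44.0, 25.0, 14.0, 7.0, 4.0, 0.0 cfs.
ΣQ_DR = 204.0 cfs.
With Δt = 3 h = 10800 s, V = ΣQ_DR · Δt = 204.0 × 10800 = 2.20 × 10^6 ft³.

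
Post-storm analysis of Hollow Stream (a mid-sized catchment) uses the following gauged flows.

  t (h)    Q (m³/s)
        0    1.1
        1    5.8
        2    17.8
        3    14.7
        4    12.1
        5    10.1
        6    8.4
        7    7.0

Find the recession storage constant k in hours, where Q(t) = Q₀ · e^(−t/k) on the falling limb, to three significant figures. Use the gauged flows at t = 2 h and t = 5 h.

k ≈ 5.29 h

On the falling limb, Q drops from 17.8 to 10.1 m³/s between t = 2 h and t = 5 h (Δt = 3 h).
k = −Δt / ln(Q₂/Q₁) = −3 / ln(10.1/17.8) = 5.29 h.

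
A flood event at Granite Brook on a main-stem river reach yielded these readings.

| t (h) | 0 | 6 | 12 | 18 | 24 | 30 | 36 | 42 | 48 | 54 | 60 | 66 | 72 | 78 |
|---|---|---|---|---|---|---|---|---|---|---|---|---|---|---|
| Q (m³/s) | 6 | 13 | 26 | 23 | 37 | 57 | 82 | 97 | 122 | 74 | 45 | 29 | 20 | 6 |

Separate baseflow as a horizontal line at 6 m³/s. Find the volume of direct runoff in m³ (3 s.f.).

V ≈ 1.19 × 10^7 m³

Direct-runoff ordinates (Q − Q_b): 0.0, 7.0, 20.0, 17.0, 31.0, 51.0, 76.0, 91.0, 116.0, 68.0, 39.0, 23.0, 14.0, 0.0 m³/s.
ΣQ_DR = 553.0 m³/s.
With Δt = 6 h = 21600 s, V = ΣQ_DR · Δt = 553.0 × 21600 = 1.19 × 10^7 m³.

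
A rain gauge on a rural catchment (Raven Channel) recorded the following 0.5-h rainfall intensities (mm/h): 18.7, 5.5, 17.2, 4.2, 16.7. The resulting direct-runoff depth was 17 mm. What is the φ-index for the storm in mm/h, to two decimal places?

Only the 3 blocks with intensity above φ contribute runoff: 18.7, 17.2, 16.7 mm/h.
Σ(I−φ)·Δt = d  ⇒  (18.7+17.2+16.7 − 3φ)·0.5 = 17
φ = (52.60 − 17/0.5) / 3 = 6.20 mm/h.

φ ≈ 6.20 mm/h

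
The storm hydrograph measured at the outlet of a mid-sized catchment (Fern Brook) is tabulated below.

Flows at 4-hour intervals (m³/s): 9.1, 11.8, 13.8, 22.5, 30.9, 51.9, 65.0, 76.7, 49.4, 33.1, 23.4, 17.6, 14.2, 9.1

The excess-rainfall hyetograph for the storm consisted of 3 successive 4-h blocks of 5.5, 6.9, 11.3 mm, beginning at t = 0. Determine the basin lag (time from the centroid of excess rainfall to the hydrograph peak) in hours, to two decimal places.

Centroid of excess rainfall: t_c = Σ P_i·t̄_i / ΣP_i = 6.9789 h (block centres at 2, 6, 10 h).
Hydrograph peak occurs at t = 28 h, so basin lag t_L = 28 − 6.9789 = 21.02 h.

t_L ≈ 21.02 h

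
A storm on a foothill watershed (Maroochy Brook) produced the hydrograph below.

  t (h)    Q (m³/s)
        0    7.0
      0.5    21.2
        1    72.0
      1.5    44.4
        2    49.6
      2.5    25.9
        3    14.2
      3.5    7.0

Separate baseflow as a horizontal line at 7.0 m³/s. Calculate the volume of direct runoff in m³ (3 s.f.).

V ≈ 3.34 × 10^5 m³

Direct-runoff ordinates (Q − Q_b): 0.0, 14.2, 65.0, 37.4, 42.6, 18.9, 7.2, 0.0 m³/s.
ΣQ_DR = 185.3 m³/s.
With Δt = 0.5 h = 1800 s, V = ΣQ_DR · Δt = 185.3 × 1800 = 3.34 × 10^5 m³.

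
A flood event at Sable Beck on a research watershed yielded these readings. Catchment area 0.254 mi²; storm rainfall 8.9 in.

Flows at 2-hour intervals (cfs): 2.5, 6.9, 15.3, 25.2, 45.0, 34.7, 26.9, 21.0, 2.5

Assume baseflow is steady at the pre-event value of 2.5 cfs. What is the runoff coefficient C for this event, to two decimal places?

C ≈ 0.22

ΣQ_DR = 157.5 cfs; V = ΣQ_DR·Δt = 1.134 × 10^6 ft³.
Runoff depth d = V / A = 1.922 in.
C = d / P = 1.922 / 8.9 = 0.22.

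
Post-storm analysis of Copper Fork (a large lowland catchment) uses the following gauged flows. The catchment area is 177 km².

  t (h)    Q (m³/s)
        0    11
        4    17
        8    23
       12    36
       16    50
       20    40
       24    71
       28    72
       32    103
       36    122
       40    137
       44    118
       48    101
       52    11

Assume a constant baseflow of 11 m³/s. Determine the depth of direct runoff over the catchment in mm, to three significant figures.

d ≈ 61.7 mm

Direct runoff: 0.0, 6.0, 12.0, 25.0, 39.0, 29.0, 60.0, 61.0, 92.0, 111.0, 126.0, 107.0, 90.0, 0.0 m³/s; ΣQ_DR = 758.0 m³/s.
V = ΣQ_DR · Δt = 758.0 × 14400 s = 1.092 × 10^7 m³.
Over A = 177 km², depth = V / A = 61.7 mm.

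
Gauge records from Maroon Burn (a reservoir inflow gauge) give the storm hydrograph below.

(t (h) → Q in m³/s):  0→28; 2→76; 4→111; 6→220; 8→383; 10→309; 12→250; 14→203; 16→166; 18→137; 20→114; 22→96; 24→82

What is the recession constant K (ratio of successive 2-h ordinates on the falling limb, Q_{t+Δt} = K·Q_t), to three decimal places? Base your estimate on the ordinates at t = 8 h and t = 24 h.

Using the recession-limb readings at t = 8 h and t = 24 h: Q falls from 383 to 82 m³/s over 8 intervals.
K = (Q₂/Q₁)^(1/8) = (82/383)^(1/8) = 0.825.

K ≈ 0.825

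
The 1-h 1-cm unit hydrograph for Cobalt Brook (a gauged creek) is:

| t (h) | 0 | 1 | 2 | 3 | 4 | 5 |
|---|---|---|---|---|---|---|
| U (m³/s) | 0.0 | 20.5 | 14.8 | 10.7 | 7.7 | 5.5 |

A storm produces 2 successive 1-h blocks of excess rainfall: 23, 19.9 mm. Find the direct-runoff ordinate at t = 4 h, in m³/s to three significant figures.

By discrete convolution, Q_j = Σ (P_i / 10 mm) · U_{j−i}.
At t = 4 h (j=4): Q = (23/10)·7.7 + (19.9/10)·10.7 = 39.0 m³/s.

Q ≈ 39.0 m³/s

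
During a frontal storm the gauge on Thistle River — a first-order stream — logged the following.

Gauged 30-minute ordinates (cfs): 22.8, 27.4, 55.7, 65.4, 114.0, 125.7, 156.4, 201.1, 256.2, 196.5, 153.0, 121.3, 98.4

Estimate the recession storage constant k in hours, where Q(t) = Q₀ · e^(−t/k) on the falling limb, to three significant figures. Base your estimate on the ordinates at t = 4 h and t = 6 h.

On the falling limb, Q drops from 256.2 to 98.4 cfs between t = 4 h and t = 6 h (Δt = 2 h).
k = −Δt / ln(Q₂/Q₁) = −2 / ln(98.4/256.2) = 2.09 h.

k ≈ 2.09 h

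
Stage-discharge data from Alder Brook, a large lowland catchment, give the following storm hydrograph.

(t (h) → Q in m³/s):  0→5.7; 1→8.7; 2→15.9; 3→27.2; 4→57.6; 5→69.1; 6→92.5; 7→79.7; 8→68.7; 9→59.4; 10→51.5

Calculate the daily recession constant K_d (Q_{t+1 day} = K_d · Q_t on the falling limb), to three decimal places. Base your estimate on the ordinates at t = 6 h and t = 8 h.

Between t = 6 h and t = 8 h the flow falls from 92.5 to 68.7 m³/s over 2×1 h = 2 h.
Per-interval ratio K = (68.7/92.5)^(1/2) = 0.8618; K_d = K^(24/1) = 0.028.

K_d ≈ 0.028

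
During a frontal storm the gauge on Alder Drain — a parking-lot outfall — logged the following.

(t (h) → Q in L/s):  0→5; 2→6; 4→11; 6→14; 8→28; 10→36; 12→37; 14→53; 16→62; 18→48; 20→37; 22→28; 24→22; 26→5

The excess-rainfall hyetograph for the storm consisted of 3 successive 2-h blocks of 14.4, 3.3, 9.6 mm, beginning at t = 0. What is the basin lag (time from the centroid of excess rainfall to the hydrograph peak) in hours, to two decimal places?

t_L ≈ 13.35 h

Centroid of excess rainfall: t_c = Σ P_i·t̄_i / ΣP_i = 2.6484 h (block centres at 1, 3, 5 h).
Hydrograph peak occurs at t = 16 h, so basin lag t_L = 16 − 2.6484 = 13.35 h.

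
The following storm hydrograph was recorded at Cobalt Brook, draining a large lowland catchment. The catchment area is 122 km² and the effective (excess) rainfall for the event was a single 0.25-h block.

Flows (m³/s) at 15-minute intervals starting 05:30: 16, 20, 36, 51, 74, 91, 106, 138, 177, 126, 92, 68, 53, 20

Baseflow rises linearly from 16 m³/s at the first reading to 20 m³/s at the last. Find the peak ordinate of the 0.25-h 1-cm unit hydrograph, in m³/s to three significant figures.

Direct runoff: 0.00, 3.69, 19.38, 34.08, 56.77, 73.46, 88.15, 119.85, 158.54, 107.23, 72.92, 48.62, 33.31, 0.00 m³/s; ΣQ_DR = 816.0 m³/s, peak = 158.54 m³/s.
Runoff depth d = ΣQ_DR·Δt / A = 816.0 × 900 / (122 km²) = 6.020 mm.
The 1-cm UH is the DRH scaled by (10 mm)/d, so U_p = 158.54 × 10/6.020 = 263 m³/s.

U_p ≈ 263 m³/s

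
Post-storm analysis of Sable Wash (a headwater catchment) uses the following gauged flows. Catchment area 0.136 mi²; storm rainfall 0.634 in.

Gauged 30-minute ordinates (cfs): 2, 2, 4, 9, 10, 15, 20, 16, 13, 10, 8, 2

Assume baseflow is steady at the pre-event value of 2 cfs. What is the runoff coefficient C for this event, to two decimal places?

C ≈ 0.78

ΣQ_DR = 87.00 cfs; V = ΣQ_DR·Δt = 1.566 × 10^5 ft³.
Runoff depth d = V / A = 0.4956 in.
C = d / P = 0.4956 / 0.634 = 0.78.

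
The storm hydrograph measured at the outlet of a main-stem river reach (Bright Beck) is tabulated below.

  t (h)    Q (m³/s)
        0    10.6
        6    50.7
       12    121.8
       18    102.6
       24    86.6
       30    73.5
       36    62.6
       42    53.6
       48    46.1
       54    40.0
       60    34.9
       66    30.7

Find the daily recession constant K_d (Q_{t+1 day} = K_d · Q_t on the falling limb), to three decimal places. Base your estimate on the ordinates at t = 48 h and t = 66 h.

Between t = 48 h and t = 66 h the flow falls from 46.1 to 30.7 m³/s over 3×6 h = 18 h.
Per-interval ratio K = (30.7/46.1)^(1/3) = 0.8733; K_d = K^(24/6) = 0.582.

K_d ≈ 0.582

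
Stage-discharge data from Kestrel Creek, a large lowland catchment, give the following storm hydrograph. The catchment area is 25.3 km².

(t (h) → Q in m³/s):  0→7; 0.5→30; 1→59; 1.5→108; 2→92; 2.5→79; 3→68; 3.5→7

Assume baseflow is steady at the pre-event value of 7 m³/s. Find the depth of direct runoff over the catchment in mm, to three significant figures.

d ≈ 28.0 mm

Direct runoff: 0.0, 23.0, 52.0, 101.0, 85.0, 72.0, 61.0, 0.0 m³/s; ΣQ_DR = 394.0 m³/s.
V = ΣQ_DR · Δt = 394.0 × 1800 s = 7.092 × 10^5 m³.
Over A = 25.3 km², depth = V / A = 28.0 mm.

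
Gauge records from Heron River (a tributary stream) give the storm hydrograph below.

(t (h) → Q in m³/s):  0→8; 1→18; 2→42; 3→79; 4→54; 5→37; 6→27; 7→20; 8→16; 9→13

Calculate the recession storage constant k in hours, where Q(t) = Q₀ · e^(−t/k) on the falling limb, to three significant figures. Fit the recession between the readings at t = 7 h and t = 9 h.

On the falling limb, Q drops from 20 to 13 m³/s between t = 7 h and t = 9 h (Δt = 2 h).
k = −Δt / ln(Q₂/Q₁) = −2 / ln(13/20) = 4.64 h.

k ≈ 4.64 h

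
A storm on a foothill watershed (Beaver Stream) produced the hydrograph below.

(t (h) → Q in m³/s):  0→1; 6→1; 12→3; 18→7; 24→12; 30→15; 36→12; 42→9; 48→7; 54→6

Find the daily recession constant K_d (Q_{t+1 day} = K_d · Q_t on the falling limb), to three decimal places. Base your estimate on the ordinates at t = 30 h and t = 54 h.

K_d ≈ 0.400

Between t = 30 h and t = 54 h the flow falls from 15 to 6 m³/s over 4×6 h = 24 h.
Per-interval ratio K = (6/15)^(1/4) = 0.7953; K_d = K^(24/6) = 0.400.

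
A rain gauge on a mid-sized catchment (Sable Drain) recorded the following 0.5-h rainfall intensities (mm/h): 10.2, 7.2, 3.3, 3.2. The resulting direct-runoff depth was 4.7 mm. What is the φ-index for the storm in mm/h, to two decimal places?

Only the 2 blocks with intensity above φ contribute runoff: 10.2, 7.2 mm/h.
Σ(I−φ)·Δt = d  ⇒  (10.2+7.2 − 2φ)·0.5 = 4.7
φ = (17.40 − 4.7/0.5) / 2 = 4.00 mm/h.

φ ≈ 4.00 mm/h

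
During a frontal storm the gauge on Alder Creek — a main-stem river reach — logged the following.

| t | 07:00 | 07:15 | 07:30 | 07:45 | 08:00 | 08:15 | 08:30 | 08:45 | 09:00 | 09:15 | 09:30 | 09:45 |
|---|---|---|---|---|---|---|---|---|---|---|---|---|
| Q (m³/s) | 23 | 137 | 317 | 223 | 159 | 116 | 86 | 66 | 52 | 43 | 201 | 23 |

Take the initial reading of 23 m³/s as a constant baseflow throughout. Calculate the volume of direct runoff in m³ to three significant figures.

Direct-runoff ordinates (Q − Q_b): 0.0, 114.0, 294.0, 200.0, 136.0, 93.0, 63.0, 43.0, 29.0, 20.0, 178.0, 0.0 m³/s.
ΣQ_DR = 1170 m³/s.
With Δt = 0.25 h = 900 s, V = ΣQ_DR · Δt = 1170 × 900 = 1.05 × 10^6 m³.

V ≈ 1.05 × 10^6 m³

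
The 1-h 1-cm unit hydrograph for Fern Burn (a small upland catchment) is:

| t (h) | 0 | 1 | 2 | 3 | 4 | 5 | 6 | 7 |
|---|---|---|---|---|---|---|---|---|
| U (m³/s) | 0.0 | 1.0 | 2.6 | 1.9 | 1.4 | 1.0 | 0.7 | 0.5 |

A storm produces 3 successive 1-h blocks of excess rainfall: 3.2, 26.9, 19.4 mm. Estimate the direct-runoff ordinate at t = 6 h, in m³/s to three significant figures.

Q ≈ 5.63 m³/s

By discrete convolution, Q_j = Σ (P_i / 10 mm) · U_{j−i}.
At t = 6 h (j=6): Q = (3.2/10)·0.7 + (26.9/10)·1.0 + (19.4/10)·1.4 = 5.63 m³/s.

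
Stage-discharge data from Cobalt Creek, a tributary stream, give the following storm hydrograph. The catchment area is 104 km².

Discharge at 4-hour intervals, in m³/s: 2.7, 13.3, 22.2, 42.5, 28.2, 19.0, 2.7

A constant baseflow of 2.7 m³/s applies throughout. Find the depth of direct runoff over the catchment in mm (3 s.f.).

d ≈ 15.5 mm

Direct runoff: 0.0, 10.6, 19.5, 39.8, 25.5, 16.3, 0.0 m³/s; ΣQ_DR = 111.7 m³/s.
V = ΣQ_DR · Δt = 111.7 × 14400 s = 1.608 × 10^6 m³.
Over A = 104 km², depth = V / A = 15.5 mm.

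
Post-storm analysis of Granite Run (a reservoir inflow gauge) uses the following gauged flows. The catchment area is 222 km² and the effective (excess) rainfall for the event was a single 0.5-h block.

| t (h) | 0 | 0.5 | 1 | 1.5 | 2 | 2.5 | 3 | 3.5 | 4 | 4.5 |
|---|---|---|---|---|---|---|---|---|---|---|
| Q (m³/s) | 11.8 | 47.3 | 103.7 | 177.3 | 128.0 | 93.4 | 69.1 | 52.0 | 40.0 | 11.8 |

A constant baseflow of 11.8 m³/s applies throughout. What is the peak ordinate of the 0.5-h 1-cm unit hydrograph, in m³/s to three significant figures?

Direct runoff: 0.0, 35.5, 91.9, 165.5, 116.2, 81.6, 57.3, 40.2, 28.2, 0.0 m³/s; ΣQ_DR = 616.4 m³/s, peak = 165.5 m³/s.
Runoff depth d = ΣQ_DR·Δt / A = 616.4 × 1800 / (222 km²) = 4.998 mm.
The 1-cm UH is the DRH scaled by (10 mm)/d, so U_p = 165.5 × 10/4.998 = 331 m³/s.

U_p ≈ 331 m³/s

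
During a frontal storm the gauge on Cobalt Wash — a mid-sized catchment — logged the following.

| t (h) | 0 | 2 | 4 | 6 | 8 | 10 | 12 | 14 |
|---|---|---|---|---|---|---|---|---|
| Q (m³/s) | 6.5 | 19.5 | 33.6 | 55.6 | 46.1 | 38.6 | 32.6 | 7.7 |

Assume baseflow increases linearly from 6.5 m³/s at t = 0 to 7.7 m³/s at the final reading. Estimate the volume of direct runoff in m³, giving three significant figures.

Direct-runoff ordinates (Q − Q_b): 0.00, 12.83, 26.76, 48.59, 38.91, 31.24, 25.07, 0.00 m³/s.
ΣQ_DR = 183.4 m³/s.
With Δt = 2 h = 7200 s, V = ΣQ_DR · Δt = 183.4 × 7200 = 1.32 × 10^6 m³.

V ≈ 1.32 × 10^6 m³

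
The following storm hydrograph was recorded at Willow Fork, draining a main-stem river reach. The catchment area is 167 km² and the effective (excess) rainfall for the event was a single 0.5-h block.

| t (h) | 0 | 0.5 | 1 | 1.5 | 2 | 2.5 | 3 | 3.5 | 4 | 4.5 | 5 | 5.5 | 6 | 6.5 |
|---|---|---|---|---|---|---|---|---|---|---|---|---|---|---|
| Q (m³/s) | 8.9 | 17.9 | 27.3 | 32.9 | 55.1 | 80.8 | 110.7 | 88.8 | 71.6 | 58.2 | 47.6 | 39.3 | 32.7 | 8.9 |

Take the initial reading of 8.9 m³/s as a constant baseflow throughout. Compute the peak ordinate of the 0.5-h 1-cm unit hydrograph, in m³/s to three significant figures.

Direct runoff: 0.0, 9.0, 18.4, 24.0, 46.2, 71.9, 101.8, 79.9, 62.7, 49.3, 38.7, 30.4, 23.8, 0.0 m³/s; ΣQ_DR = 556.1 m³/s, peak = 101.8 m³/s.
Runoff depth d = ΣQ_DR·Δt / A = 556.1 × 1800 / (167 km²) = 5.994 mm.
The 1-cm UH is the DRH scaled by (10 mm)/d, so U_p = 101.8 × 10/5.994 = 170 m³/s.

U_p ≈ 170 m³/s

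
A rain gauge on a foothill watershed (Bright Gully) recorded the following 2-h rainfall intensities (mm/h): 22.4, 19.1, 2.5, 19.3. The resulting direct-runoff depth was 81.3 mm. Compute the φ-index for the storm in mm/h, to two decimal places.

φ ≈ 6.72 mm/h

Only the 3 blocks with intensity above φ contribute runoff: 22.4, 19.1, 19.3 mm/h.
Σ(I−φ)·Δt = d  ⇒  (22.4+19.1+19.3 − 3φ)·2 = 81.3
φ = (60.80 − 81.3/2) / 3 = 6.72 mm/h.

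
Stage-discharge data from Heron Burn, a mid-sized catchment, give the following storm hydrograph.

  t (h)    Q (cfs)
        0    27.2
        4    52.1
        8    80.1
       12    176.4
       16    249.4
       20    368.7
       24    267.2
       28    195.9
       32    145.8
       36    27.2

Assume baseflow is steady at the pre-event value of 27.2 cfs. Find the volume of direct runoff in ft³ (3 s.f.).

Direct-runoff ordinates (Q − Q_b): 0.0, 24.9, 52.9, 149.2, 222.2, 341.5, 240.0, 168.7, 118.6, 0.0 cfs.
ΣQ_DR = 1318 cfs.
With Δt = 4 h = 14400 s, V = ΣQ_DR · Δt = 1318 × 14400 = 1.90 × 10^7 ft³.

V ≈ 1.90 × 10^7 ft³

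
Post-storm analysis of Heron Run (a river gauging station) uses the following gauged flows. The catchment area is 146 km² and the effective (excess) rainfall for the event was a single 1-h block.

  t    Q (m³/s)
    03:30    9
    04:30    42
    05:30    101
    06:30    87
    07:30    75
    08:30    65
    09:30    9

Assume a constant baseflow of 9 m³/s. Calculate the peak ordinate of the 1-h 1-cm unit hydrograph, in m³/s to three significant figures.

U_p ≈ 115 m³/s

Direct runoff: 0.0, 33.0, 92.0, 78.0, 66.0, 56.0, 0.0 m³/s; ΣQ_DR = 325.0 m³/s, peak = 92.0 m³/s.
Runoff depth d = ΣQ_DR·Δt / A = 325.0 × 3600 / (146 km²) = 8.014 mm.
The 1-cm UH is the DRH scaled by (10 mm)/d, so U_p = 92.0 × 10/8.014 = 115 m³/s.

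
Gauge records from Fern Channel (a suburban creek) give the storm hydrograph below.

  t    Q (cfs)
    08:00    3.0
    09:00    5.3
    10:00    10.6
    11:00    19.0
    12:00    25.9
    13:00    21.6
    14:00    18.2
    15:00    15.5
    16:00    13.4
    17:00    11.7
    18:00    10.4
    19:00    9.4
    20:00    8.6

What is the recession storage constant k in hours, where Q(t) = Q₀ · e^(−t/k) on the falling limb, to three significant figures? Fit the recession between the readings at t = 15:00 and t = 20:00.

On the falling limb, Q drops from 15.5 to 8.6 cfs between t = 15:00 and t = 20:00 (Δt = 5 h).
k = −Δt / ln(Q₂/Q₁) = −5 / ln(8.6/15.5) = 8.49 h.

k ≈ 8.49 h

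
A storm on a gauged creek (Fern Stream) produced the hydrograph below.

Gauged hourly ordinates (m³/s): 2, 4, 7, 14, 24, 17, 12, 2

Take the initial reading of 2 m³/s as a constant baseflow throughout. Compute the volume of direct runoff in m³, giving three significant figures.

V ≈ 2.38 × 10^5 m³

Direct-runoff ordinates (Q − Q_b): 0.0, 2.0, 5.0, 12.0, 22.0, 15.0, 10.0, 0.0 m³/s.
ΣQ_DR = 66.00 m³/s.
With Δt = 1 h = 3600 s, V = ΣQ_DR · Δt = 66.00 × 3600 = 2.38 × 10^5 m³.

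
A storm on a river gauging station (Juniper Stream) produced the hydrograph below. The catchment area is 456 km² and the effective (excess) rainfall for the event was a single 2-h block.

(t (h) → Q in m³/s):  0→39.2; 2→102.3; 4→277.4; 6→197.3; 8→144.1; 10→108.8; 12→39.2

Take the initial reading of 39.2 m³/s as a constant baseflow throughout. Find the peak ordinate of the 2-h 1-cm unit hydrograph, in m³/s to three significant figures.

Direct runoff: 0.0, 63.1, 238.2, 158.1, 104.9, 69.6, 0.0 m³/s; ΣQ_DR = 633.9 m³/s, peak = 238.2 m³/s.
Runoff depth d = ΣQ_DR·Δt / A = 633.9 × 7200 / (456 km²) = 10.01 mm.
The 1-cm UH is the DRH scaled by (10 mm)/d, so U_p = 238.2 × 10/10.01 = 238 m³/s.

U_p ≈ 238 m³/s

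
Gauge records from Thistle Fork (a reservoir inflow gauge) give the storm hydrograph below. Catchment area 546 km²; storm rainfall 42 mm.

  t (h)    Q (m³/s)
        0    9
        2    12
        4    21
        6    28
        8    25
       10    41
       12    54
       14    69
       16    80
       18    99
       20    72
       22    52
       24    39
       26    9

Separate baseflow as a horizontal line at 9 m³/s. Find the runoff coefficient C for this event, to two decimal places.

ΣQ_DR = 484.0 m³/s; V = ΣQ_DR·Δt = 3.485 × 10^6 m³.
Runoff depth d = V / A = 6.382 mm.
C = d / P = 6.382 / 42 = 0.15.

C ≈ 0.15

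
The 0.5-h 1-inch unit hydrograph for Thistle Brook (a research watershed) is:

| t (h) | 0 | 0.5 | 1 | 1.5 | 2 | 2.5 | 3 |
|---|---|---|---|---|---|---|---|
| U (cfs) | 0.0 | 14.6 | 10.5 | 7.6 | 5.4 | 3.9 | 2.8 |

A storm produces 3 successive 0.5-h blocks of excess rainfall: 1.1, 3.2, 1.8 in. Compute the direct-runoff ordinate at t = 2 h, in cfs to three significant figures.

By discrete convolution, Q_j = Σ (P_i / 1 in) · U_{j−i}.
At t = 2 h (j=4): Q = (1.1/1)·5.4 + (3.2/1)·7.6 + (1.8/1)·10.5 = 49.2 cfs.

Q ≈ 49.2 cfs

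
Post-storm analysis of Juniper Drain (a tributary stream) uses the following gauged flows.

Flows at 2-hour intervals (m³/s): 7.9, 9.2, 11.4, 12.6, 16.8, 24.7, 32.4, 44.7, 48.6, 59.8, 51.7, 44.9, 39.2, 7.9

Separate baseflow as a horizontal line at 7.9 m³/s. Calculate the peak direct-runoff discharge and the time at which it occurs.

Q_p = 51.9 m³/s at t = 18 h

Subtracting baseflow gives direct-runoff ordinates: 0.0, 1.3, 3.5, 4.7, 8.9, 16.8, 24.5, 36.8, 40.7, 51.9, 43.8, 37.0, 31.3, 0.0 m³/s.
The maximum is 51.9 m³/s, occurring at the reading for t = 18 h.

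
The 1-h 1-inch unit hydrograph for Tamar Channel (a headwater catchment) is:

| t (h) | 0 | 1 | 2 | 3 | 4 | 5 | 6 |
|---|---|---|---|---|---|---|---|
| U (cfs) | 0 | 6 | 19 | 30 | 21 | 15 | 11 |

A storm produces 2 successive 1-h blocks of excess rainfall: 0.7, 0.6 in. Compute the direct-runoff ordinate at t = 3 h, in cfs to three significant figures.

Q ≈ 32.4 cfs

By discrete convolution, Q_j = Σ (P_i / 1 in) · U_{j−i}.
At t = 3 h (j=3): Q = (0.7/1)·30 + (0.6/1)·19 = 32.4 cfs.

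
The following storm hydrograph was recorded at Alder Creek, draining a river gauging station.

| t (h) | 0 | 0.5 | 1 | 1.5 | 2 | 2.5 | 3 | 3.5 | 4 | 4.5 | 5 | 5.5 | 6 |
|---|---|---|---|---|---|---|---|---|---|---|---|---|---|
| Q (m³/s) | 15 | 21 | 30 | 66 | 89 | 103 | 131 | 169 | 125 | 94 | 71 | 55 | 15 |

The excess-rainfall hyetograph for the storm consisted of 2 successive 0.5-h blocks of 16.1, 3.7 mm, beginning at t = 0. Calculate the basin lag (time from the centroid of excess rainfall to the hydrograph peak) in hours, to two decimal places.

t_L ≈ 3.16 h

Centroid of excess rainfall: t_c = Σ P_i·t̄_i / ΣP_i = 0.3434 h (block centres at 0.25, 0.75 h).
Hydrograph peak occurs at t = 3.5 h, so basin lag t_L = 3.5 − 0.3434 = 3.16 h.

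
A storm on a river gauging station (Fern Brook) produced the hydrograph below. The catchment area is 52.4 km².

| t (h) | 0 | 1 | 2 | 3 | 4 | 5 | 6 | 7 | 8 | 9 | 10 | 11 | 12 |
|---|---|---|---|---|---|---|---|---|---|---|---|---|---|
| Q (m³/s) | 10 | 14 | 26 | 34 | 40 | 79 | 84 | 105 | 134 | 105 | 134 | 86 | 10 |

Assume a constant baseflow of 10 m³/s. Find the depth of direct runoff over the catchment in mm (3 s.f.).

d ≈ 50.2 mm

Direct runoff: 0.0, 4.0, 16.0, 24.0, 30.0, 69.0, 74.0, 95.0, 124.0, 95.0, 124.0, 76.0, 0.0 m³/s; ΣQ_DR = 731.0 m³/s.
V = ΣQ_DR · Δt = 731.0 × 3600 s = 2.632 × 10^6 m³.
Over A = 52.4 km², depth = V / A = 50.2 mm.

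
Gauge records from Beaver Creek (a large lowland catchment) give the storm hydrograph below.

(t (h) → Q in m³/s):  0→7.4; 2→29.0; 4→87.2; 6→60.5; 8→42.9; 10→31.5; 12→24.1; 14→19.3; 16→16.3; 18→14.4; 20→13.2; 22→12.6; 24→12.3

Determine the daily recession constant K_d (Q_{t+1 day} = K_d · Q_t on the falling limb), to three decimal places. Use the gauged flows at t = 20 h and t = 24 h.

K_d ≈ 0.655

Between t = 20 h and t = 24 h the flow falls from 13.2 to 12.3 m³/s over 2×2 h = 4 h.
Per-interval ratio K = (12.3/13.2)^(1/2) = 0.9653; K_d = K^(24/2) = 0.655.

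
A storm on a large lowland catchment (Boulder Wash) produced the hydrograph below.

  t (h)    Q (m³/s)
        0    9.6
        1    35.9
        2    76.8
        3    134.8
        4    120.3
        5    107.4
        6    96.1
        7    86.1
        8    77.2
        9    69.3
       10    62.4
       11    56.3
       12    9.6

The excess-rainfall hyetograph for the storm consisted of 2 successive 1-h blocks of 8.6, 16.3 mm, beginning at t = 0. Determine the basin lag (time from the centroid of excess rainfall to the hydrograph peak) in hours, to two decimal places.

t_L ≈ 1.85 h

Centroid of excess rainfall: t_c = Σ P_i·t̄_i / ΣP_i = 1.1546 h (block centres at 0.5, 1.5 h).
Hydrograph peak occurs at t = 3 h, so basin lag t_L = 3 − 1.1546 = 1.85 h.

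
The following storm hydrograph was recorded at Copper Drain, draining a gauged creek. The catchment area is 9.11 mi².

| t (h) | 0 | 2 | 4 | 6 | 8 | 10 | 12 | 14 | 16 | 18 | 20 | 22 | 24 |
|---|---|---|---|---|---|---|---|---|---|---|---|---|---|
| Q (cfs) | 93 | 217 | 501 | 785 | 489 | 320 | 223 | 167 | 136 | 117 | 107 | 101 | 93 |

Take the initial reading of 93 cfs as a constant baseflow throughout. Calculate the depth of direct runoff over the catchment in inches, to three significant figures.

d ≈ 0.728 in

Direct runoff: 0.0, 124.0, 408.0, 692.0, 396.0, 227.0, 130.0, 74.0, 43.0, 24.0, 14.0, 8.0, 0.0 cfs; ΣQ_DR = 2140 cfs.
V = ΣQ_DR · Δt = 2140 × 7200 s = 1.541 × 10^7 ft³.
Over A = 9.11 mi², depth = V / A = 0.728 in.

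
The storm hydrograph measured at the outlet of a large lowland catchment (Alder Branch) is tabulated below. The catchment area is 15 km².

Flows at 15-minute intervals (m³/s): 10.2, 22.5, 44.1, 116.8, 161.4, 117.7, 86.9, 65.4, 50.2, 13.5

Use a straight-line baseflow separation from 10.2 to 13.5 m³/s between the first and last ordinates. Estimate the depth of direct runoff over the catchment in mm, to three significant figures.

d ≈ 34.2 mm

Direct runoff: 0.00, 11.93, 33.17, 105.50, 149.73, 105.67, 74.50, 52.63, 37.07, 0.00 m³/s; ΣQ_DR = 570.2 m³/s.
V = ΣQ_DR · Δt = 570.2 × 900 s = 5.132 × 10^5 m³.
Over A = 15 km², depth = V / A = 34.2 mm.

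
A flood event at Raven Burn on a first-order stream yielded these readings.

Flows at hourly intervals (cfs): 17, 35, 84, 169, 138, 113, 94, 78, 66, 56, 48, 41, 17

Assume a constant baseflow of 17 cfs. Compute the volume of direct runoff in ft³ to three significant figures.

Direct-runoff ordinates (Q − Q_b): 0.0, 18.0, 67.0, 152.0, 121.0, 96.0, 77.0, 61.0, 49.0, 39.0, 31.0, 24.0, 0.0 cfs.
ΣQ_DR = 735.0 cfs.
With Δt = 1 h = 3600 s, V = ΣQ_DR · Δt = 735.0 × 3600 = 2.65 × 10^6 ft³.

V ≈ 2.65 × 10^6 ft³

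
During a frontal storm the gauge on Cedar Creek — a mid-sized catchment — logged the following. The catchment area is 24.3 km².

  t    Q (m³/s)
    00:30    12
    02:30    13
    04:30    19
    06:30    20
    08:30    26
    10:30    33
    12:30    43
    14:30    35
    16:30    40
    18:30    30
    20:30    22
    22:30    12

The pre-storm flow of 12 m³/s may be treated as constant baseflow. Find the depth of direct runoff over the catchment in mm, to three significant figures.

Direct runoff: 0.0, 1.0, 7.0, 8.0, 14.0, 21.0, 31.0, 23.0, 28.0, 18.0, 10.0, 0.0 m³/s; ΣQ_DR = 161.0 m³/s.
V = ΣQ_DR · Δt = 161.0 × 7200 s = 1.159 × 10^6 m³.
Over A = 24.3 km², depth = V / A = 47.7 mm.

d ≈ 47.7 mm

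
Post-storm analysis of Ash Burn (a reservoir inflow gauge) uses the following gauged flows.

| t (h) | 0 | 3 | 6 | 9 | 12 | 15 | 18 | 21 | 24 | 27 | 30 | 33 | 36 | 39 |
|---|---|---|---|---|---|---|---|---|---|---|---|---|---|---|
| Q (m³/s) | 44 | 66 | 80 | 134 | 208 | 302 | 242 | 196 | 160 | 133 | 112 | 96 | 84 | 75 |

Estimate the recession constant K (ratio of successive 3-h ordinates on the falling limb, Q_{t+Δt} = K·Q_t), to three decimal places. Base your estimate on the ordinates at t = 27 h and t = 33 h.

K ≈ 0.850

Using the recession-limb readings at t = 27 h and t = 33 h: Q falls from 133 to 96 m³/s over 2 intervals.
K = (Q₂/Q₁)^(1/2) = (96/133)^(1/2) = 0.850.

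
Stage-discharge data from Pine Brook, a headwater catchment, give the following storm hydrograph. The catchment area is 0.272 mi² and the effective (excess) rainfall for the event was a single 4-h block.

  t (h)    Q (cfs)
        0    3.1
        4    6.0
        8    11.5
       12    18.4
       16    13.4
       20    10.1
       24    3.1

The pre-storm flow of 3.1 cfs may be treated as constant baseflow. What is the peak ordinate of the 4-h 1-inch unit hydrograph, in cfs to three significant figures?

Direct runoff: 0.0, 2.9, 8.4, 15.3, 10.3, 7.0, 0.0 cfs; ΣQ_DR = 43.90 cfs, peak = 15.3 cfs.
Runoff depth d = ΣQ_DR·Δt / A = 43.90 × 14400 / (0.272 mi²) = 1.000 in.
The 1-inch UH is the DRH scaled by (1 in)/d, so U_p = 15.3 × 1/1.000 = 15.3 cfs.

U_p ≈ 15.3 cfs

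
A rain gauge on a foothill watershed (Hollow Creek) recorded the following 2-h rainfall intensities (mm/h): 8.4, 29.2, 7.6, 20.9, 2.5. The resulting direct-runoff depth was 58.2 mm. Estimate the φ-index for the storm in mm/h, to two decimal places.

Only the 2 blocks with intensity above φ contribute runoff: 29.2, 20.9 mm/h.
Σ(I−φ)·Δt = d  ⇒  (29.2+20.9 − 2φ)·2 = 58.2
φ = (50.10 − 58.2/2) / 2 = 10.50 mm/h.

φ ≈ 10.50 mm/h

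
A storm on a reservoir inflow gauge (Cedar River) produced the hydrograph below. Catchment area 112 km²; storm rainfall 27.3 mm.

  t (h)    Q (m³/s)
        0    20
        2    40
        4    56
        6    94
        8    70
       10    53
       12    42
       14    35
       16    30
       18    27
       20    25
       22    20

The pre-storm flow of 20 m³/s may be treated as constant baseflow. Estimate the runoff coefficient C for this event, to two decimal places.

ΣQ_DR = 272.0 m³/s; V = ΣQ_DR·Δt = 1.958 × 10^6 m³.
Runoff depth d = V / A = 17.49 mm.
C = d / P = 17.49 / 27.3 = 0.64.

C ≈ 0.64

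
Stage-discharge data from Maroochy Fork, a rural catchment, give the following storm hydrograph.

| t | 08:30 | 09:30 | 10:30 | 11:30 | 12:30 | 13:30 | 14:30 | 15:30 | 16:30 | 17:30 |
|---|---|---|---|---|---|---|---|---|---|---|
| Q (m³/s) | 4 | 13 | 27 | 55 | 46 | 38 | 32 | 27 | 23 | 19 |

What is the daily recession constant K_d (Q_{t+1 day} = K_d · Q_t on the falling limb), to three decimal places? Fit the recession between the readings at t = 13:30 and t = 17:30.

Between t = 13:30 and t = 17:30 the flow falls from 38 to 19 m³/s over 4×1 h = 4 h.
Per-interval ratio K = (19/38)^(1/4) = 0.8409; K_d = K^(24/1) = 0.016.

K_d ≈ 0.016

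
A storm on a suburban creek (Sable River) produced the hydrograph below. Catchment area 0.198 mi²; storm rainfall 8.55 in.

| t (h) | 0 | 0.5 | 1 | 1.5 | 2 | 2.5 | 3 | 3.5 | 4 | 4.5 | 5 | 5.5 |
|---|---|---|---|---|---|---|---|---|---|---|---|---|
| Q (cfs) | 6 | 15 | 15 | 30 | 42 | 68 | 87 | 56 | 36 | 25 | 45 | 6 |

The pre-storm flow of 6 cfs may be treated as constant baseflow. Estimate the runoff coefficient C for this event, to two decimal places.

ΣQ_DR = 359.0 cfs; V = ΣQ_DR·Δt = 6.462 × 10^5 ft³.
Runoff depth d = V / A = 1.405 in.
C = d / P = 1.405 / 8.55 = 0.16.

C ≈ 0.16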